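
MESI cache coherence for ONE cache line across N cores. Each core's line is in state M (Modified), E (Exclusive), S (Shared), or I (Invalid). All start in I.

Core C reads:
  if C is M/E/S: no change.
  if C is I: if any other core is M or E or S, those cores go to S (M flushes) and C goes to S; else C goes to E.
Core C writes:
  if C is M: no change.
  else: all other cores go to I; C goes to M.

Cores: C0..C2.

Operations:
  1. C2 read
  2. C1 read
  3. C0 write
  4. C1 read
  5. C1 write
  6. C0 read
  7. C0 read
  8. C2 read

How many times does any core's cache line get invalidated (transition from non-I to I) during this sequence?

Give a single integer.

Op 1: C2 read [C2 read from I: no other sharers -> C2=E (exclusive)] -> [I,I,E] (invalidations this op: 0; running total: 0)
Op 2: C1 read [C1 read from I: others=['C2=E'] -> C1=S, others downsized to S] -> [I,S,S] (invalidations this op: 0; running total: 0)
Op 3: C0 write [C0 write: invalidate ['C1=S', 'C2=S'] -> C0=M] -> [M,I,I] (invalidations this op: 2; running total: 2)
Op 4: C1 read [C1 read from I: others=['C0=M'] -> C1=S, others downsized to S] -> [S,S,I] (invalidations this op: 0; running total: 2)
Op 5: C1 write [C1 write: invalidate ['C0=S'] -> C1=M] -> [I,M,I] (invalidations this op: 1; running total: 3)
Op 6: C0 read [C0 read from I: others=['C1=M'] -> C0=S, others downsized to S] -> [S,S,I] (invalidations this op: 0; running total: 3)
Op 7: C0 read [C0 read: already in S, no change] -> [S,S,I] (invalidations this op: 0; running total: 3)
Op 8: C2 read [C2 read from I: others=['C0=S', 'C1=S'] -> C2=S, others downsized to S] -> [S,S,S] (invalidations this op: 0; running total: 3)

Answer: 3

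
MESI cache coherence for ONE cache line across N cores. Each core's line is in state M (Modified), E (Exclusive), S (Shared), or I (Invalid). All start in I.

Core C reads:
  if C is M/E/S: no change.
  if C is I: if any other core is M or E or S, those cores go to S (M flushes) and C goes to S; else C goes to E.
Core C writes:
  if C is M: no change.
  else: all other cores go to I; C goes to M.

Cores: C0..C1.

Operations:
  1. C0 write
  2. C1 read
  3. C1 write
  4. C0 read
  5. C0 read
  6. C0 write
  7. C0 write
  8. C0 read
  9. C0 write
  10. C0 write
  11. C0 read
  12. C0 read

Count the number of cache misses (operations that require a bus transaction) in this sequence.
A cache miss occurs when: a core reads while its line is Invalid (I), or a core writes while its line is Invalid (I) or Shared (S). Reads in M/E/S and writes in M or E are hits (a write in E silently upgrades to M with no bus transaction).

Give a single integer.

Answer: 5

Derivation:
Op 1: C0 write [C0 write: invalidate none -> C0=M] -> [M,I] [MISS #1: write from I]
Op 2: C1 read [C1 read from I: others=['C0=M'] -> C1=S, others downsized to S] -> [S,S] [MISS #2: read from I]
Op 3: C1 write [C1 write: invalidate ['C0=S'] -> C1=M] -> [I,M] [MISS #3: write from S]
Op 4: C0 read [C0 read from I: others=['C1=M'] -> C0=S, others downsized to S] -> [S,S] [MISS #4: read from I]
Op 5: C0 read [C0 read: already in S, no change] -> [S,S] [hit: read from S]
Op 6: C0 write [C0 write: invalidate ['C1=S'] -> C0=M] -> [M,I] [MISS #5: write from S]
Op 7: C0 write [C0 write: already M (modified), no change] -> [M,I] [hit: write from M]
Op 8: C0 read [C0 read: already in M, no change] -> [M,I] [hit: read from M]
Op 9: C0 write [C0 write: already M (modified), no change] -> [M,I] [hit: write from M]
Op 10: C0 write [C0 write: already M (modified), no change] -> [M,I] [hit: write from M]
Op 11: C0 read [C0 read: already in M, no change] -> [M,I] [hit: read from M]
Op 12: C0 read [C0 read: already in M, no change] -> [M,I] [hit: read from M]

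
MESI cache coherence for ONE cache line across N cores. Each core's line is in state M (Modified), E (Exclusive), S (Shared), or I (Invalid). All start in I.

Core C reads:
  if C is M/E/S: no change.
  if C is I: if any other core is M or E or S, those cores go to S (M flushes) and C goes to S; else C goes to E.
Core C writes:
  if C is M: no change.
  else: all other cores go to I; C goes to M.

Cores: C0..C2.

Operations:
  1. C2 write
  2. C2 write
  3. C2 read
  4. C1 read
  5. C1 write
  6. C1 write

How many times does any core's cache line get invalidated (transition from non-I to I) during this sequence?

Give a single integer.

Answer: 1

Derivation:
Op 1: C2 write [C2 write: invalidate none -> C2=M] -> [I,I,M] (invalidations this op: 0; running total: 0)
Op 2: C2 write [C2 write: already M (modified), no change] -> [I,I,M] (invalidations this op: 0; running total: 0)
Op 3: C2 read [C2 read: already in M, no change] -> [I,I,M] (invalidations this op: 0; running total: 0)
Op 4: C1 read [C1 read from I: others=['C2=M'] -> C1=S, others downsized to S] -> [I,S,S] (invalidations this op: 0; running total: 0)
Op 5: C1 write [C1 write: invalidate ['C2=S'] -> C1=M] -> [I,M,I] (invalidations this op: 1; running total: 1)
Op 6: C1 write [C1 write: already M (modified), no change] -> [I,M,I] (invalidations this op: 0; running total: 1)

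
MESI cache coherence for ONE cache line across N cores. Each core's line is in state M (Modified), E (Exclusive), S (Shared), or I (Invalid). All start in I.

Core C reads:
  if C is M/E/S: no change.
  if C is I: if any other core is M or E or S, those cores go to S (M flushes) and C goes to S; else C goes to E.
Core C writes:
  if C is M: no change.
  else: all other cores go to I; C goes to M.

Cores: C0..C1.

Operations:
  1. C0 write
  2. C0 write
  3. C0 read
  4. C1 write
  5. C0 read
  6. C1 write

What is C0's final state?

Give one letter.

Op 1: C0 write [C0 write: invalidate none -> C0=M] -> [M,I]
Op 2: C0 write [C0 write: already M (modified), no change] -> [M,I]
Op 3: C0 read [C0 read: already in M, no change] -> [M,I]
Op 4: C1 write [C1 write: invalidate ['C0=M'] -> C1=M] -> [I,M]
Op 5: C0 read [C0 read from I: others=['C1=M'] -> C0=S, others downsized to S] -> [S,S]
Op 6: C1 write [C1 write: invalidate ['C0=S'] -> C1=M] -> [I,M]

Answer: I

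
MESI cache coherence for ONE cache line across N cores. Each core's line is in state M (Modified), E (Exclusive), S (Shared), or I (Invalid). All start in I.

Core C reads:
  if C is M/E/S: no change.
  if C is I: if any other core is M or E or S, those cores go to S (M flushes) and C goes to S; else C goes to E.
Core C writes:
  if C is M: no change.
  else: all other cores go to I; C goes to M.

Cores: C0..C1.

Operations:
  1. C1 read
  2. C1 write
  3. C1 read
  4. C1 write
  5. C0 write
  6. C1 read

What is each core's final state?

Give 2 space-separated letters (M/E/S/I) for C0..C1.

Answer: S S

Derivation:
Op 1: C1 read [C1 read from I: no other sharers -> C1=E (exclusive)] -> [I,E]
Op 2: C1 write [C1 write: invalidate none -> C1=M] -> [I,M]
Op 3: C1 read [C1 read: already in M, no change] -> [I,M]
Op 4: C1 write [C1 write: already M (modified), no change] -> [I,M]
Op 5: C0 write [C0 write: invalidate ['C1=M'] -> C0=M] -> [M,I]
Op 6: C1 read [C1 read from I: others=['C0=M'] -> C1=S, others downsized to S] -> [S,S]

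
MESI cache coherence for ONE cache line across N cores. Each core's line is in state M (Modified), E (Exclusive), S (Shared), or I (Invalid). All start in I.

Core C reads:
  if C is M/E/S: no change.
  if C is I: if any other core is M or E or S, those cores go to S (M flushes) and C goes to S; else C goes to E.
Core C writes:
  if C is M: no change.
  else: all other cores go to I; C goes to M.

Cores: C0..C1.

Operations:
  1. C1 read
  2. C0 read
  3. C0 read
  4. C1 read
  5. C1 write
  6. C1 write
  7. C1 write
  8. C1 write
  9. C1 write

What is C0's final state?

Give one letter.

Answer: I

Derivation:
Op 1: C1 read [C1 read from I: no other sharers -> C1=E (exclusive)] -> [I,E]
Op 2: C0 read [C0 read from I: others=['C1=E'] -> C0=S, others downsized to S] -> [S,S]
Op 3: C0 read [C0 read: already in S, no change] -> [S,S]
Op 4: C1 read [C1 read: already in S, no change] -> [S,S]
Op 5: C1 write [C1 write: invalidate ['C0=S'] -> C1=M] -> [I,M]
Op 6: C1 write [C1 write: already M (modified), no change] -> [I,M]
Op 7: C1 write [C1 write: already M (modified), no change] -> [I,M]
Op 8: C1 write [C1 write: already M (modified), no change] -> [I,M]
Op 9: C1 write [C1 write: already M (modified), no change] -> [I,M]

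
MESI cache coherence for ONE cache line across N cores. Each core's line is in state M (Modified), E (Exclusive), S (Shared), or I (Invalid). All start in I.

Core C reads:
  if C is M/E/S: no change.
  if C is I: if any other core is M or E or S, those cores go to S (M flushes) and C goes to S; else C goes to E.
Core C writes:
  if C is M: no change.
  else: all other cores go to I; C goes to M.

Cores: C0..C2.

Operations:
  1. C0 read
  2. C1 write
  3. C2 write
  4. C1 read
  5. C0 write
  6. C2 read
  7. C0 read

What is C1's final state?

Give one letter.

Answer: I

Derivation:
Op 1: C0 read [C0 read from I: no other sharers -> C0=E (exclusive)] -> [E,I,I]
Op 2: C1 write [C1 write: invalidate ['C0=E'] -> C1=M] -> [I,M,I]
Op 3: C2 write [C2 write: invalidate ['C1=M'] -> C2=M] -> [I,I,M]
Op 4: C1 read [C1 read from I: others=['C2=M'] -> C1=S, others downsized to S] -> [I,S,S]
Op 5: C0 write [C0 write: invalidate ['C1=S', 'C2=S'] -> C0=M] -> [M,I,I]
Op 6: C2 read [C2 read from I: others=['C0=M'] -> C2=S, others downsized to S] -> [S,I,S]
Op 7: C0 read [C0 read: already in S, no change] -> [S,I,S]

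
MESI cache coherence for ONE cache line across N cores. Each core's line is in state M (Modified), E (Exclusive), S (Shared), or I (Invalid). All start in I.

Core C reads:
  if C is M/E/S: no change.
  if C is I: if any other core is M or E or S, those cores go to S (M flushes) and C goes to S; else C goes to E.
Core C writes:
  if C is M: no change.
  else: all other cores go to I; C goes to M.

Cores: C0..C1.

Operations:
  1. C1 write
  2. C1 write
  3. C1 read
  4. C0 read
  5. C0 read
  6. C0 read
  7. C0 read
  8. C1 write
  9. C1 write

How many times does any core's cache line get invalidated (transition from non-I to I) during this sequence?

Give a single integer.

Op 1: C1 write [C1 write: invalidate none -> C1=M] -> [I,M] (invalidations this op: 0; running total: 0)
Op 2: C1 write [C1 write: already M (modified), no change] -> [I,M] (invalidations this op: 0; running total: 0)
Op 3: C1 read [C1 read: already in M, no change] -> [I,M] (invalidations this op: 0; running total: 0)
Op 4: C0 read [C0 read from I: others=['C1=M'] -> C0=S, others downsized to S] -> [S,S] (invalidations this op: 0; running total: 0)
Op 5: C0 read [C0 read: already in S, no change] -> [S,S] (invalidations this op: 0; running total: 0)
Op 6: C0 read [C0 read: already in S, no change] -> [S,S] (invalidations this op: 0; running total: 0)
Op 7: C0 read [C0 read: already in S, no change] -> [S,S] (invalidations this op: 0; running total: 0)
Op 8: C1 write [C1 write: invalidate ['C0=S'] -> C1=M] -> [I,M] (invalidations this op: 1; running total: 1)
Op 9: C1 write [C1 write: already M (modified), no change] -> [I,M] (invalidations this op: 0; running total: 1)

Answer: 1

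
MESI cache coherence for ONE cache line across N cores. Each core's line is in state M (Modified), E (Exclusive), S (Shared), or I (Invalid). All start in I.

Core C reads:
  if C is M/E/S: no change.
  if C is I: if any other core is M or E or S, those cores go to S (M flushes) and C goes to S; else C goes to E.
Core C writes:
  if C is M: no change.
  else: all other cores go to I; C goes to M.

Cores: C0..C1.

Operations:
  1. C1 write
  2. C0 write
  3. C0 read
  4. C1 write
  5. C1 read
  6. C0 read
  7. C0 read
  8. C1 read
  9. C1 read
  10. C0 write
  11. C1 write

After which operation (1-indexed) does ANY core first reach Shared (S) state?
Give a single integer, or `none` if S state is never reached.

Op 1: C1 write [C1 write: invalidate none -> C1=M] -> [I,M]
Op 2: C0 write [C0 write: invalidate ['C1=M'] -> C0=M] -> [M,I]
Op 3: C0 read [C0 read: already in M, no change] -> [M,I]
Op 4: C1 write [C1 write: invalidate ['C0=M'] -> C1=M] -> [I,M]
Op 5: C1 read [C1 read: already in M, no change] -> [I,M]
Op 6: C0 read [C0 read from I: others=['C1=M'] -> C0=S, others downsized to S] -> [S,S]
  -> First S state at op 6; remaining ops need not be traced.

Answer: 6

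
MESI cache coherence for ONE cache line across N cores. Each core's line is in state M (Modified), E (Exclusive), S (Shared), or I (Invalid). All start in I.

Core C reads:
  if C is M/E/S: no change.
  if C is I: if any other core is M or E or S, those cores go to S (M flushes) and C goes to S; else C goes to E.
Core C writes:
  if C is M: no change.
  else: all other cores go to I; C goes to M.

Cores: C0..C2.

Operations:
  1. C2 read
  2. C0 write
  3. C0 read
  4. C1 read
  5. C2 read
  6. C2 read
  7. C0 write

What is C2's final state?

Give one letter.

Op 1: C2 read [C2 read from I: no other sharers -> C2=E (exclusive)] -> [I,I,E]
Op 2: C0 write [C0 write: invalidate ['C2=E'] -> C0=M] -> [M,I,I]
Op 3: C0 read [C0 read: already in M, no change] -> [M,I,I]
Op 4: C1 read [C1 read from I: others=['C0=M'] -> C1=S, others downsized to S] -> [S,S,I]
Op 5: C2 read [C2 read from I: others=['C0=S', 'C1=S'] -> C2=S, others downsized to S] -> [S,S,S]
Op 6: C2 read [C2 read: already in S, no change] -> [S,S,S]
Op 7: C0 write [C0 write: invalidate ['C1=S', 'C2=S'] -> C0=M] -> [M,I,I]

Answer: I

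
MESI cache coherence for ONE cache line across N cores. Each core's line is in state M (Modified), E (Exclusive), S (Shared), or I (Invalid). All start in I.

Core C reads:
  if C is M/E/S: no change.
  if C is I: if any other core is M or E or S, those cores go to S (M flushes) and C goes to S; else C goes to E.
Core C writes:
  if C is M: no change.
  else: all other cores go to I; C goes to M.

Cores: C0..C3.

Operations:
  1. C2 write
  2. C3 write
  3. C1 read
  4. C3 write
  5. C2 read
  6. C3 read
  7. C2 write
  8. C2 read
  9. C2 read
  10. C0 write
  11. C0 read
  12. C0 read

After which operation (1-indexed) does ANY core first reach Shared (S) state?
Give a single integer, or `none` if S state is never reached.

Op 1: C2 write [C2 write: invalidate none -> C2=M] -> [I,I,M,I]
Op 2: C3 write [C3 write: invalidate ['C2=M'] -> C3=M] -> [I,I,I,M]
Op 3: C1 read [C1 read from I: others=['C3=M'] -> C1=S, others downsized to S] -> [I,S,I,S]
  -> First S state at op 3; remaining ops need not be traced.

Answer: 3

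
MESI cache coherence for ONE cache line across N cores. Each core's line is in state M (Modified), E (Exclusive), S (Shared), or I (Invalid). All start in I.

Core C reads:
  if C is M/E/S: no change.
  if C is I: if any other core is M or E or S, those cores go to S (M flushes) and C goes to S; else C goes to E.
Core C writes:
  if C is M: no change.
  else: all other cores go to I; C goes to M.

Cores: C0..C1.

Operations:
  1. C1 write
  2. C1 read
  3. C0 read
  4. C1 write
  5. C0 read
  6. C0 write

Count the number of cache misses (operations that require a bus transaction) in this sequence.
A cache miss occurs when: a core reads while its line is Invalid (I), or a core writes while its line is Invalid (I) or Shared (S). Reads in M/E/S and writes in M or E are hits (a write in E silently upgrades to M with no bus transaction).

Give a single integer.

Answer: 5

Derivation:
Op 1: C1 write [C1 write: invalidate none -> C1=M] -> [I,M] [MISS #1: write from I]
Op 2: C1 read [C1 read: already in M, no change] -> [I,M] [hit: read from M]
Op 3: C0 read [C0 read from I: others=['C1=M'] -> C0=S, others downsized to S] -> [S,S] [MISS #2: read from I]
Op 4: C1 write [C1 write: invalidate ['C0=S'] -> C1=M] -> [I,M] [MISS #3: write from S]
Op 5: C0 read [C0 read from I: others=['C1=M'] -> C0=S, others downsized to S] -> [S,S] [MISS #4: read from I]
Op 6: C0 write [C0 write: invalidate ['C1=S'] -> C0=M] -> [M,I] [MISS #5: write from S]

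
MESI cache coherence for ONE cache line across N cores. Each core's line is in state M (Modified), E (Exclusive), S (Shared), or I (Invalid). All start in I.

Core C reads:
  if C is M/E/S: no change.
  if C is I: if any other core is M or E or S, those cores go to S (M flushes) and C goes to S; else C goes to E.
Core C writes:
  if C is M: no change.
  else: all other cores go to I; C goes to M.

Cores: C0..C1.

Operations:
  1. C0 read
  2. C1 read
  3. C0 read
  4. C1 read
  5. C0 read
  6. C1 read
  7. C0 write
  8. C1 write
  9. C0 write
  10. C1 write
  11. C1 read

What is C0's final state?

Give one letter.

Op 1: C0 read [C0 read from I: no other sharers -> C0=E (exclusive)] -> [E,I]
Op 2: C1 read [C1 read from I: others=['C0=E'] -> C1=S, others downsized to S] -> [S,S]
Op 3: C0 read [C0 read: already in S, no change] -> [S,S]
Op 4: C1 read [C1 read: already in S, no change] -> [S,S]
Op 5: C0 read [C0 read: already in S, no change] -> [S,S]
Op 6: C1 read [C1 read: already in S, no change] -> [S,S]
Op 7: C0 write [C0 write: invalidate ['C1=S'] -> C0=M] -> [M,I]
Op 8: C1 write [C1 write: invalidate ['C0=M'] -> C1=M] -> [I,M]
Op 9: C0 write [C0 write: invalidate ['C1=M'] -> C0=M] -> [M,I]
Op 10: C1 write [C1 write: invalidate ['C0=M'] -> C1=M] -> [I,M]
Op 11: C1 read [C1 read: already in M, no change] -> [I,M]

Answer: I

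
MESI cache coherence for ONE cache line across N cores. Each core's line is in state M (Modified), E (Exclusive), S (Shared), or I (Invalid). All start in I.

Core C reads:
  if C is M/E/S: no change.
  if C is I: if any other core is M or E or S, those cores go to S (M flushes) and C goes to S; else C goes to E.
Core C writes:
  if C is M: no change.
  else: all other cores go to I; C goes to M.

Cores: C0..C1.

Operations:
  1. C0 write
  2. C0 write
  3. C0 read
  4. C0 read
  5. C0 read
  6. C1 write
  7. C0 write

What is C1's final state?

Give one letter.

Answer: I

Derivation:
Op 1: C0 write [C0 write: invalidate none -> C0=M] -> [M,I]
Op 2: C0 write [C0 write: already M (modified), no change] -> [M,I]
Op 3: C0 read [C0 read: already in M, no change] -> [M,I]
Op 4: C0 read [C0 read: already in M, no change] -> [M,I]
Op 5: C0 read [C0 read: already in M, no change] -> [M,I]
Op 6: C1 write [C1 write: invalidate ['C0=M'] -> C1=M] -> [I,M]
Op 7: C0 write [C0 write: invalidate ['C1=M'] -> C0=M] -> [M,I]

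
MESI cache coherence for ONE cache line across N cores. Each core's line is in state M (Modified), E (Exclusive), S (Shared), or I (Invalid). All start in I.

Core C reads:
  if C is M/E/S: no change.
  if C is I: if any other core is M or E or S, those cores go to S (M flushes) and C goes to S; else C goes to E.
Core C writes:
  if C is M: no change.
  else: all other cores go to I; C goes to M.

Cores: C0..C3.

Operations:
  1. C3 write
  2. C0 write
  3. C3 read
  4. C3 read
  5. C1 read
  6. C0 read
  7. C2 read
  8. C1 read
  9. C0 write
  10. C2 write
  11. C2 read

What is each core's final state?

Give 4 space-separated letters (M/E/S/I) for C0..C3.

Op 1: C3 write [C3 write: invalidate none -> C3=M] -> [I,I,I,M]
Op 2: C0 write [C0 write: invalidate ['C3=M'] -> C0=M] -> [M,I,I,I]
Op 3: C3 read [C3 read from I: others=['C0=M'] -> C3=S, others downsized to S] -> [S,I,I,S]
Op 4: C3 read [C3 read: already in S, no change] -> [S,I,I,S]
Op 5: C1 read [C1 read from I: others=['C0=S', 'C3=S'] -> C1=S, others downsized to S] -> [S,S,I,S]
Op 6: C0 read [C0 read: already in S, no change] -> [S,S,I,S]
Op 7: C2 read [C2 read from I: others=['C0=S', 'C1=S', 'C3=S'] -> C2=S, others downsized to S] -> [S,S,S,S]
Op 8: C1 read [C1 read: already in S, no change] -> [S,S,S,S]
Op 9: C0 write [C0 write: invalidate ['C1=S', 'C2=S', 'C3=S'] -> C0=M] -> [M,I,I,I]
Op 10: C2 write [C2 write: invalidate ['C0=M'] -> C2=M] -> [I,I,M,I]
Op 11: C2 read [C2 read: already in M, no change] -> [I,I,M,I]

Answer: I I M I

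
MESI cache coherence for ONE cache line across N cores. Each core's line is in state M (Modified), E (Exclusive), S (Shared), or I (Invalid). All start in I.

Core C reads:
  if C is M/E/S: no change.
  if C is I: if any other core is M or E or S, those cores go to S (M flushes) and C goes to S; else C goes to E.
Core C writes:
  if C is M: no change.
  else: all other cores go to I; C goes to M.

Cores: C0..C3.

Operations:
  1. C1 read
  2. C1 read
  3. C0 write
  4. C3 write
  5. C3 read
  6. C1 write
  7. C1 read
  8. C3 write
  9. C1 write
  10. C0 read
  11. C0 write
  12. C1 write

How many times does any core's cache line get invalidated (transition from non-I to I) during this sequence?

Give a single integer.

Op 1: C1 read [C1 read from I: no other sharers -> C1=E (exclusive)] -> [I,E,I,I] (invalidations this op: 0; running total: 0)
Op 2: C1 read [C1 read: already in E, no change] -> [I,E,I,I] (invalidations this op: 0; running total: 0)
Op 3: C0 write [C0 write: invalidate ['C1=E'] -> C0=M] -> [M,I,I,I] (invalidations this op: 1; running total: 1)
Op 4: C3 write [C3 write: invalidate ['C0=M'] -> C3=M] -> [I,I,I,M] (invalidations this op: 1; running total: 2)
Op 5: C3 read [C3 read: already in M, no change] -> [I,I,I,M] (invalidations this op: 0; running total: 2)
Op 6: C1 write [C1 write: invalidate ['C3=M'] -> C1=M] -> [I,M,I,I] (invalidations this op: 1; running total: 3)
Op 7: C1 read [C1 read: already in M, no change] -> [I,M,I,I] (invalidations this op: 0; running total: 3)
Op 8: C3 write [C3 write: invalidate ['C1=M'] -> C3=M] -> [I,I,I,M] (invalidations this op: 1; running total: 4)
Op 9: C1 write [C1 write: invalidate ['C3=M'] -> C1=M] -> [I,M,I,I] (invalidations this op: 1; running total: 5)
Op 10: C0 read [C0 read from I: others=['C1=M'] -> C0=S, others downsized to S] -> [S,S,I,I] (invalidations this op: 0; running total: 5)
Op 11: C0 write [C0 write: invalidate ['C1=S'] -> C0=M] -> [M,I,I,I] (invalidations this op: 1; running total: 6)
Op 12: C1 write [C1 write: invalidate ['C0=M'] -> C1=M] -> [I,M,I,I] (invalidations this op: 1; running total: 7)

Answer: 7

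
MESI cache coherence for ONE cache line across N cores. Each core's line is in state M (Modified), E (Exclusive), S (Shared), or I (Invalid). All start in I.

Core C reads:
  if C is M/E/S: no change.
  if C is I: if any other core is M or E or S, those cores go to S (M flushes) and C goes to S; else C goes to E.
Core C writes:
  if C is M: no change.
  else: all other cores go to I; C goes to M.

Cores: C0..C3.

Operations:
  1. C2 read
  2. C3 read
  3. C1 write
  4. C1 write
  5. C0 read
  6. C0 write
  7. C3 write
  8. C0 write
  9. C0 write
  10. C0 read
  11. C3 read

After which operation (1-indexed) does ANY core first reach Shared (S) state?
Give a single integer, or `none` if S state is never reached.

Op 1: C2 read [C2 read from I: no other sharers -> C2=E (exclusive)] -> [I,I,E,I]
Op 2: C3 read [C3 read from I: others=['C2=E'] -> C3=S, others downsized to S] -> [I,I,S,S]
  -> First S state at op 2; remaining ops need not be traced.

Answer: 2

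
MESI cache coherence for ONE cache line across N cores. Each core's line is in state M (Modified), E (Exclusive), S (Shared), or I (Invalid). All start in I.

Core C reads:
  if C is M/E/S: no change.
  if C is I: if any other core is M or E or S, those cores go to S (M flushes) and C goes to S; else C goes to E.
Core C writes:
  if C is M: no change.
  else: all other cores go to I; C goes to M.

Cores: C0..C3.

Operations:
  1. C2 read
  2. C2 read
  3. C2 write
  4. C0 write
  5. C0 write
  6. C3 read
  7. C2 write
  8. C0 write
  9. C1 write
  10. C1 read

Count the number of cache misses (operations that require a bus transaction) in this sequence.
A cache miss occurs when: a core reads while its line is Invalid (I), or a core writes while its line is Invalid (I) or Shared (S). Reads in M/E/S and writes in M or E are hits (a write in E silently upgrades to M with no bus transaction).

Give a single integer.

Answer: 6

Derivation:
Op 1: C2 read [C2 read from I: no other sharers -> C2=E (exclusive)] -> [I,I,E,I] [MISS #1: read from I]
Op 2: C2 read [C2 read: already in E, no change] -> [I,I,E,I] [hit: read from E]
Op 3: C2 write [C2 write: invalidate none -> C2=M] -> [I,I,M,I] [hit: write from E is a silent E->M upgrade, no bus transaction]
Op 4: C0 write [C0 write: invalidate ['C2=M'] -> C0=M] -> [M,I,I,I] [MISS #2: write from I]
Op 5: C0 write [C0 write: already M (modified), no change] -> [M,I,I,I] [hit: write from M]
Op 6: C3 read [C3 read from I: others=['C0=M'] -> C3=S, others downsized to S] -> [S,I,I,S] [MISS #3: read from I]
Op 7: C2 write [C2 write: invalidate ['C0=S', 'C3=S'] -> C2=M] -> [I,I,M,I] [MISS #4: write from I]
Op 8: C0 write [C0 write: invalidate ['C2=M'] -> C0=M] -> [M,I,I,I] [MISS #5: write from I]
Op 9: C1 write [C1 write: invalidate ['C0=M'] -> C1=M] -> [I,M,I,I] [MISS #6: write from I]
Op 10: C1 read [C1 read: already in M, no change] -> [I,M,I,I] [hit: read from M]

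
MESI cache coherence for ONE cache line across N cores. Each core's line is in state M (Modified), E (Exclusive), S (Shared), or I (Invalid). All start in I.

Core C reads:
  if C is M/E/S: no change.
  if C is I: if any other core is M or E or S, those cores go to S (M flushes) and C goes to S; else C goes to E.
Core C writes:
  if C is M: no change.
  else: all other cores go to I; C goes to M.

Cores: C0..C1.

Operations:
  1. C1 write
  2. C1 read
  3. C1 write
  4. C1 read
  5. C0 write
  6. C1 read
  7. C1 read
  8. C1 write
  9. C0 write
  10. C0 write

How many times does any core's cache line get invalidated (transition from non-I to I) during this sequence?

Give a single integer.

Answer: 3

Derivation:
Op 1: C1 write [C1 write: invalidate none -> C1=M] -> [I,M] (invalidations this op: 0; running total: 0)
Op 2: C1 read [C1 read: already in M, no change] -> [I,M] (invalidations this op: 0; running total: 0)
Op 3: C1 write [C1 write: already M (modified), no change] -> [I,M] (invalidations this op: 0; running total: 0)
Op 4: C1 read [C1 read: already in M, no change] -> [I,M] (invalidations this op: 0; running total: 0)
Op 5: C0 write [C0 write: invalidate ['C1=M'] -> C0=M] -> [M,I] (invalidations this op: 1; running total: 1)
Op 6: C1 read [C1 read from I: others=['C0=M'] -> C1=S, others downsized to S] -> [S,S] (invalidations this op: 0; running total: 1)
Op 7: C1 read [C1 read: already in S, no change] -> [S,S] (invalidations this op: 0; running total: 1)
Op 8: C1 write [C1 write: invalidate ['C0=S'] -> C1=M] -> [I,M] (invalidations this op: 1; running total: 2)
Op 9: C0 write [C0 write: invalidate ['C1=M'] -> C0=M] -> [M,I] (invalidations this op: 1; running total: 3)
Op 10: C0 write [C0 write: already M (modified), no change] -> [M,I] (invalidations this op: 0; running total: 3)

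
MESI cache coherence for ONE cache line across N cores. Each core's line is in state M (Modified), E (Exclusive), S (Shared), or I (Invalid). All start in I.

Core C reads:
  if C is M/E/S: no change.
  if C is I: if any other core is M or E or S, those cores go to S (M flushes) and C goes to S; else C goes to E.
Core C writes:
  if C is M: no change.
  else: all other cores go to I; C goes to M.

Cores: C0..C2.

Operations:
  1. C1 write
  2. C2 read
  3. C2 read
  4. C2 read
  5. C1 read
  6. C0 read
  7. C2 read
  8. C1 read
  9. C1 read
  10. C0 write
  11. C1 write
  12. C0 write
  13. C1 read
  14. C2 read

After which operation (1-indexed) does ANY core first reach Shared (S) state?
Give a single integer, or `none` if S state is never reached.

Op 1: C1 write [C1 write: invalidate none -> C1=M] -> [I,M,I]
Op 2: C2 read [C2 read from I: others=['C1=M'] -> C2=S, others downsized to S] -> [I,S,S]
  -> First S state at op 2; remaining ops need not be traced.

Answer: 2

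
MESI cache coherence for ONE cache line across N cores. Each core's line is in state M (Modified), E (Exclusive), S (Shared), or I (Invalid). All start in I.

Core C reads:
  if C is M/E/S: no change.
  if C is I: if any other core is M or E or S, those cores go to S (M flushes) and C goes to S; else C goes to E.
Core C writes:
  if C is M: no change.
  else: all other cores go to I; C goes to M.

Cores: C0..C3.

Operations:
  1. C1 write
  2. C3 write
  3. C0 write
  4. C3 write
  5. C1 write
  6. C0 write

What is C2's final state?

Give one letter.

Answer: I

Derivation:
Op 1: C1 write [C1 write: invalidate none -> C1=M] -> [I,M,I,I]
Op 2: C3 write [C3 write: invalidate ['C1=M'] -> C3=M] -> [I,I,I,M]
Op 3: C0 write [C0 write: invalidate ['C3=M'] -> C0=M] -> [M,I,I,I]
Op 4: C3 write [C3 write: invalidate ['C0=M'] -> C3=M] -> [I,I,I,M]
Op 5: C1 write [C1 write: invalidate ['C3=M'] -> C1=M] -> [I,M,I,I]
Op 6: C0 write [C0 write: invalidate ['C1=M'] -> C0=M] -> [M,I,I,I]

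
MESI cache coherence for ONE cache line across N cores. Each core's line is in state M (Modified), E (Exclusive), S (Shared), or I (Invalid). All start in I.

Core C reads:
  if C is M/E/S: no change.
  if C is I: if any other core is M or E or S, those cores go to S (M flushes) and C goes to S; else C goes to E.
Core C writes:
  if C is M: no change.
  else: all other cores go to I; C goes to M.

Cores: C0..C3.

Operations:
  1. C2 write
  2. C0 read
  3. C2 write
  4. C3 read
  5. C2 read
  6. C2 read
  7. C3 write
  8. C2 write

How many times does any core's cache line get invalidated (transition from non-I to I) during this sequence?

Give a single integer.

Answer: 3

Derivation:
Op 1: C2 write [C2 write: invalidate none -> C2=M] -> [I,I,M,I] (invalidations this op: 0; running total: 0)
Op 2: C0 read [C0 read from I: others=['C2=M'] -> C0=S, others downsized to S] -> [S,I,S,I] (invalidations this op: 0; running total: 0)
Op 3: C2 write [C2 write: invalidate ['C0=S'] -> C2=M] -> [I,I,M,I] (invalidations this op: 1; running total: 1)
Op 4: C3 read [C3 read from I: others=['C2=M'] -> C3=S, others downsized to S] -> [I,I,S,S] (invalidations this op: 0; running total: 1)
Op 5: C2 read [C2 read: already in S, no change] -> [I,I,S,S] (invalidations this op: 0; running total: 1)
Op 6: C2 read [C2 read: already in S, no change] -> [I,I,S,S] (invalidations this op: 0; running total: 1)
Op 7: C3 write [C3 write: invalidate ['C2=S'] -> C3=M] -> [I,I,I,M] (invalidations this op: 1; running total: 2)
Op 8: C2 write [C2 write: invalidate ['C3=M'] -> C2=M] -> [I,I,M,I] (invalidations this op: 1; running total: 3)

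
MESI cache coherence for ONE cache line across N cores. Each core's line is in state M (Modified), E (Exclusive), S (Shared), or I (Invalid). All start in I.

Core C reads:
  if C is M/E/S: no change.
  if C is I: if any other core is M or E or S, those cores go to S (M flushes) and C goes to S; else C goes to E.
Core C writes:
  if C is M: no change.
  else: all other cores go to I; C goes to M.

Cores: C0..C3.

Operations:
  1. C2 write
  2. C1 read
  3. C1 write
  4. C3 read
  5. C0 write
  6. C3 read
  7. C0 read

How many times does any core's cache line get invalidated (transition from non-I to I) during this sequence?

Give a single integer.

Answer: 3

Derivation:
Op 1: C2 write [C2 write: invalidate none -> C2=M] -> [I,I,M,I] (invalidations this op: 0; running total: 0)
Op 2: C1 read [C1 read from I: others=['C2=M'] -> C1=S, others downsized to S] -> [I,S,S,I] (invalidations this op: 0; running total: 0)
Op 3: C1 write [C1 write: invalidate ['C2=S'] -> C1=M] -> [I,M,I,I] (invalidations this op: 1; running total: 1)
Op 4: C3 read [C3 read from I: others=['C1=M'] -> C3=S, others downsized to S] -> [I,S,I,S] (invalidations this op: 0; running total: 1)
Op 5: C0 write [C0 write: invalidate ['C1=S', 'C3=S'] -> C0=M] -> [M,I,I,I] (invalidations this op: 2; running total: 3)
Op 6: C3 read [C3 read from I: others=['C0=M'] -> C3=S, others downsized to S] -> [S,I,I,S] (invalidations this op: 0; running total: 3)
Op 7: C0 read [C0 read: already in S, no change] -> [S,I,I,S] (invalidations this op: 0; running total: 3)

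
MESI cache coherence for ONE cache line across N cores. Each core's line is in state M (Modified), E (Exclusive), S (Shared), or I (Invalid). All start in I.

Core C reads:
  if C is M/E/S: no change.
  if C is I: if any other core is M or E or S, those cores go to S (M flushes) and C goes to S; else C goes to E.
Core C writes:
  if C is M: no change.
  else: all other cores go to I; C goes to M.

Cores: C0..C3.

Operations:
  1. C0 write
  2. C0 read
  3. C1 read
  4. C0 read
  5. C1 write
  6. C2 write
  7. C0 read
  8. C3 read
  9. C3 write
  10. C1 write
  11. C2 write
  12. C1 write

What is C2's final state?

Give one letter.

Op 1: C0 write [C0 write: invalidate none -> C0=M] -> [M,I,I,I]
Op 2: C0 read [C0 read: already in M, no change] -> [M,I,I,I]
Op 3: C1 read [C1 read from I: others=['C0=M'] -> C1=S, others downsized to S] -> [S,S,I,I]
Op 4: C0 read [C0 read: already in S, no change] -> [S,S,I,I]
Op 5: C1 write [C1 write: invalidate ['C0=S'] -> C1=M] -> [I,M,I,I]
Op 6: C2 write [C2 write: invalidate ['C1=M'] -> C2=M] -> [I,I,M,I]
Op 7: C0 read [C0 read from I: others=['C2=M'] -> C0=S, others downsized to S] -> [S,I,S,I]
Op 8: C3 read [C3 read from I: others=['C0=S', 'C2=S'] -> C3=S, others downsized to S] -> [S,I,S,S]
Op 9: C3 write [C3 write: invalidate ['C0=S', 'C2=S'] -> C3=M] -> [I,I,I,M]
Op 10: C1 write [C1 write: invalidate ['C3=M'] -> C1=M] -> [I,M,I,I]
Op 11: C2 write [C2 write: invalidate ['C1=M'] -> C2=M] -> [I,I,M,I]
Op 12: C1 write [C1 write: invalidate ['C2=M'] -> C1=M] -> [I,M,I,I]

Answer: I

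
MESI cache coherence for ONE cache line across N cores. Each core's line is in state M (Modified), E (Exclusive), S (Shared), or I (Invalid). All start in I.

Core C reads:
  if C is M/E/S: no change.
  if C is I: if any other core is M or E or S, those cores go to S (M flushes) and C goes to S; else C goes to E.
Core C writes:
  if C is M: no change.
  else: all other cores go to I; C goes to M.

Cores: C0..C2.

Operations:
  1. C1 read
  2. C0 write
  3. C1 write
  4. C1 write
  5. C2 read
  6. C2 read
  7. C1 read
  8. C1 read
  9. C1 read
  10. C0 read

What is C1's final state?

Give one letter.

Answer: S

Derivation:
Op 1: C1 read [C1 read from I: no other sharers -> C1=E (exclusive)] -> [I,E,I]
Op 2: C0 write [C0 write: invalidate ['C1=E'] -> C0=M] -> [M,I,I]
Op 3: C1 write [C1 write: invalidate ['C0=M'] -> C1=M] -> [I,M,I]
Op 4: C1 write [C1 write: already M (modified), no change] -> [I,M,I]
Op 5: C2 read [C2 read from I: others=['C1=M'] -> C2=S, others downsized to S] -> [I,S,S]
Op 6: C2 read [C2 read: already in S, no change] -> [I,S,S]
Op 7: C1 read [C1 read: already in S, no change] -> [I,S,S]
Op 8: C1 read [C1 read: already in S, no change] -> [I,S,S]
Op 9: C1 read [C1 read: already in S, no change] -> [I,S,S]
Op 10: C0 read [C0 read from I: others=['C1=S', 'C2=S'] -> C0=S, others downsized to S] -> [S,S,S]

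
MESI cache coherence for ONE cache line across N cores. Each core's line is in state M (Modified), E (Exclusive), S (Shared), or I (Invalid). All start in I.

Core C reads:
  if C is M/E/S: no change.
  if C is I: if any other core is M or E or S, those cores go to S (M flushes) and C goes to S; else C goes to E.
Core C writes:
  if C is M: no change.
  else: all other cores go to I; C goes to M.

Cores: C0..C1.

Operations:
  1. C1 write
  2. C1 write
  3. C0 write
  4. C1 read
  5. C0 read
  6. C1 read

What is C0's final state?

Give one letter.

Answer: S

Derivation:
Op 1: C1 write [C1 write: invalidate none -> C1=M] -> [I,M]
Op 2: C1 write [C1 write: already M (modified), no change] -> [I,M]
Op 3: C0 write [C0 write: invalidate ['C1=M'] -> C0=M] -> [M,I]
Op 4: C1 read [C1 read from I: others=['C0=M'] -> C1=S, others downsized to S] -> [S,S]
Op 5: C0 read [C0 read: already in S, no change] -> [S,S]
Op 6: C1 read [C1 read: already in S, no change] -> [S,S]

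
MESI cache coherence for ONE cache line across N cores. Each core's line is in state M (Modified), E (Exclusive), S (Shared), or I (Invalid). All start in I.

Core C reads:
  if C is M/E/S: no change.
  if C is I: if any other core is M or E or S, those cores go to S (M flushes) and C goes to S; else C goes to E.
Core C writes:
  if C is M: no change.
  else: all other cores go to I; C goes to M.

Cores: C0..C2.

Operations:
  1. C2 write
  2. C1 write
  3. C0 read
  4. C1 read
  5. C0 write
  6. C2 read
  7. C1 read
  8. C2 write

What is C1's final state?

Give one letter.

Op 1: C2 write [C2 write: invalidate none -> C2=M] -> [I,I,M]
Op 2: C1 write [C1 write: invalidate ['C2=M'] -> C1=M] -> [I,M,I]
Op 3: C0 read [C0 read from I: others=['C1=M'] -> C0=S, others downsized to S] -> [S,S,I]
Op 4: C1 read [C1 read: already in S, no change] -> [S,S,I]
Op 5: C0 write [C0 write: invalidate ['C1=S'] -> C0=M] -> [M,I,I]
Op 6: C2 read [C2 read from I: others=['C0=M'] -> C2=S, others downsized to S] -> [S,I,S]
Op 7: C1 read [C1 read from I: others=['C0=S', 'C2=S'] -> C1=S, others downsized to S] -> [S,S,S]
Op 8: C2 write [C2 write: invalidate ['C0=S', 'C1=S'] -> C2=M] -> [I,I,M]

Answer: I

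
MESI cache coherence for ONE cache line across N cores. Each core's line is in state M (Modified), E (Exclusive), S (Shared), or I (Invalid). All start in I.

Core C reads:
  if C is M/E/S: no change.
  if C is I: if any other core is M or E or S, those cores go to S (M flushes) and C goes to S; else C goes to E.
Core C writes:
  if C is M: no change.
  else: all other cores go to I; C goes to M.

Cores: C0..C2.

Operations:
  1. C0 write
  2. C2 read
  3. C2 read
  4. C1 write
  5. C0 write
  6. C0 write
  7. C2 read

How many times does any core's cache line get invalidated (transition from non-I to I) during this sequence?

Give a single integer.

Answer: 3

Derivation:
Op 1: C0 write [C0 write: invalidate none -> C0=M] -> [M,I,I] (invalidations this op: 0; running total: 0)
Op 2: C2 read [C2 read from I: others=['C0=M'] -> C2=S, others downsized to S] -> [S,I,S] (invalidations this op: 0; running total: 0)
Op 3: C2 read [C2 read: already in S, no change] -> [S,I,S] (invalidations this op: 0; running total: 0)
Op 4: C1 write [C1 write: invalidate ['C0=S', 'C2=S'] -> C1=M] -> [I,M,I] (invalidations this op: 2; running total: 2)
Op 5: C0 write [C0 write: invalidate ['C1=M'] -> C0=M] -> [M,I,I] (invalidations this op: 1; running total: 3)
Op 6: C0 write [C0 write: already M (modified), no change] -> [M,I,I] (invalidations this op: 0; running total: 3)
Op 7: C2 read [C2 read from I: others=['C0=M'] -> C2=S, others downsized to S] -> [S,I,S] (invalidations this op: 0; running total: 3)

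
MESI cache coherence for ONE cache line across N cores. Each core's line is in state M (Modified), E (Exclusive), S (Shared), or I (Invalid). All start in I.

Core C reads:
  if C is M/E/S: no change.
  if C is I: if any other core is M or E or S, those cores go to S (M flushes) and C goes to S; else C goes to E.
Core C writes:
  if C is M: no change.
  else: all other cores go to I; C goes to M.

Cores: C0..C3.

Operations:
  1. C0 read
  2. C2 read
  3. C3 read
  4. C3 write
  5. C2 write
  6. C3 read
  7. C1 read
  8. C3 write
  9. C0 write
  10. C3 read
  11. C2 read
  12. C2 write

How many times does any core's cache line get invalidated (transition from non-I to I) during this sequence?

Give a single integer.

Answer: 8

Derivation:
Op 1: C0 read [C0 read from I: no other sharers -> C0=E (exclusive)] -> [E,I,I,I] (invalidations this op: 0; running total: 0)
Op 2: C2 read [C2 read from I: others=['C0=E'] -> C2=S, others downsized to S] -> [S,I,S,I] (invalidations this op: 0; running total: 0)
Op 3: C3 read [C3 read from I: others=['C0=S', 'C2=S'] -> C3=S, others downsized to S] -> [S,I,S,S] (invalidations this op: 0; running total: 0)
Op 4: C3 write [C3 write: invalidate ['C0=S', 'C2=S'] -> C3=M] -> [I,I,I,M] (invalidations this op: 2; running total: 2)
Op 5: C2 write [C2 write: invalidate ['C3=M'] -> C2=M] -> [I,I,M,I] (invalidations this op: 1; running total: 3)
Op 6: C3 read [C3 read from I: others=['C2=M'] -> C3=S, others downsized to S] -> [I,I,S,S] (invalidations this op: 0; running total: 3)
Op 7: C1 read [C1 read from I: others=['C2=S', 'C3=S'] -> C1=S, others downsized to S] -> [I,S,S,S] (invalidations this op: 0; running total: 3)
Op 8: C3 write [C3 write: invalidate ['C1=S', 'C2=S'] -> C3=M] -> [I,I,I,M] (invalidations this op: 2; running total: 5)
Op 9: C0 write [C0 write: invalidate ['C3=M'] -> C0=M] -> [M,I,I,I] (invalidations this op: 1; running total: 6)
Op 10: C3 read [C3 read from I: others=['C0=M'] -> C3=S, others downsized to S] -> [S,I,I,S] (invalidations this op: 0; running total: 6)
Op 11: C2 read [C2 read from I: others=['C0=S', 'C3=S'] -> C2=S, others downsized to S] -> [S,I,S,S] (invalidations this op: 0; running total: 6)
Op 12: C2 write [C2 write: invalidate ['C0=S', 'C3=S'] -> C2=M] -> [I,I,M,I] (invalidations this op: 2; running total: 8)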